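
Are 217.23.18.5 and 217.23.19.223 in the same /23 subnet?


Mask: 255.255.254.0
217.23.18.5 AND mask = 217.23.18.0
217.23.19.223 AND mask = 217.23.18.0
Yes, same subnet (217.23.18.0)


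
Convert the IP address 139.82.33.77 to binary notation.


139 = 10001011
82 = 01010010
33 = 00100001
77 = 01001101
Binary: 10001011.01010010.00100001.01001101


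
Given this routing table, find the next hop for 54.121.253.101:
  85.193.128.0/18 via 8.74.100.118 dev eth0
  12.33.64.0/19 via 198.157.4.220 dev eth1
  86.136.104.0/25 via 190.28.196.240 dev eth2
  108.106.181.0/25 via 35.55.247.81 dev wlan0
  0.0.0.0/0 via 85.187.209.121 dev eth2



Longest prefix match for 54.121.253.101:
  /18 85.193.128.0: no
  /19 12.33.64.0: no
  /25 86.136.104.0: no
  /25 108.106.181.0: no
  /0 0.0.0.0: MATCH
Selected: next-hop 85.187.209.121 via eth2 (matched /0)


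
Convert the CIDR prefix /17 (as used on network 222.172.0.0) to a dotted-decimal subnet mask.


/17 means 17 network bits, 15 host bits
Binary: 11111111111111111000000000000000
Mask: 255.255.128.0


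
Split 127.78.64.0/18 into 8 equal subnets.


New prefix = 18 + 3 = 21
Each subnet has 2048 addresses
  127.78.64.0/21
  127.78.72.0/21
  127.78.80.0/21
  127.78.88.0/21
  127.78.96.0/21
  127.78.104.0/21
  127.78.112.0/21
  127.78.120.0/21
Subnets: 127.78.64.0/21, 127.78.72.0/21, 127.78.80.0/21, 127.78.88.0/21, 127.78.96.0/21, 127.78.104.0/21, 127.78.112.0/21, 127.78.120.0/21


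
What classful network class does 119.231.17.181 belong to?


First octet: 119
Binary: 01110111
0xxxxxxx -> Class A (1-126)
Class A, default mask 255.0.0.0 (/8)


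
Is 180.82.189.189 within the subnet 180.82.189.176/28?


Subnet network: 180.82.189.176
Test IP AND mask: 180.82.189.176
Yes, 180.82.189.189 is in 180.82.189.176/28


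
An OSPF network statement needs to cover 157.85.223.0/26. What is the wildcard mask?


Subnet mask: 255.255.255.192
Wildcard = 255.255.255.255 - subnet mask
255 - 255 = 0
255 - 255 = 0
255 - 255 = 0
255 - 192 = 63
Wildcard: 0.0.0.63


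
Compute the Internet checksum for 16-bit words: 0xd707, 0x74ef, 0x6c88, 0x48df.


Sum all words (with carry folding):
+ 0xd707 = 0xd707
+ 0x74ef = 0x4bf7
+ 0x6c88 = 0xb87f
+ 0x48df = 0x015f
One's complement: ~0x015f
Checksum = 0xfea0


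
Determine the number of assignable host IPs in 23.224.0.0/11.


Host bits = 32 - 11 = 21
Total addresses = 2^21 = 2097152
Usable = total - 2 (network and broadcast)
Usable hosts: 2097150


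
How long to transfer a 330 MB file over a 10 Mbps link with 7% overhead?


Effective throughput = 10 * (1 - 7/100) = 9.3 Mbps
File size in Mb = 330 * 8 = 2640 Mb
Time = 2640 / 9.3
Time = 283.871 seconds


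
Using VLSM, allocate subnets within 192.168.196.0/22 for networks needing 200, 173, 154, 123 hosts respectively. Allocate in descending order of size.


200 hosts -> /24 (254 usable): 192.168.196.0/24
173 hosts -> /24 (254 usable): 192.168.197.0/24
154 hosts -> /24 (254 usable): 192.168.198.0/24
123 hosts -> /25 (126 usable): 192.168.199.0/25
Allocation: 192.168.196.0/24 (200 hosts, 254 usable); 192.168.197.0/24 (173 hosts, 254 usable); 192.168.198.0/24 (154 hosts, 254 usable); 192.168.199.0/25 (123 hosts, 126 usable)


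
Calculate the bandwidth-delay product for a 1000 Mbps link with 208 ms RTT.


BDP = bandwidth * RTT
= 1000 Mbps * 208 ms
= 1000 * 1e6 * 208 / 1000 bits
= 208000000 bits
= 26000000 bytes
= 25390.625 KB
BDP = 208000000 bits (26000000 bytes)


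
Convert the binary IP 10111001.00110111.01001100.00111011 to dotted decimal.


10111001 = 185
00110111 = 55
01001100 = 76
00111011 = 59
IP: 185.55.76.59


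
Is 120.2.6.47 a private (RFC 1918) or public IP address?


RFC 1918 private ranges:
  10.0.0.0/8 (10.0.0.0 - 10.255.255.255)
  172.16.0.0/12 (172.16.0.0 - 172.31.255.255)
  192.168.0.0/16 (192.168.0.0 - 192.168.255.255)
Public (not in any RFC 1918 range)


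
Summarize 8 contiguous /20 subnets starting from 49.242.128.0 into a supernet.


Original prefix: /20
Number of subnets: 8 = 2^3
New prefix = 20 - 3 = 17
Supernet: 49.242.128.0/17


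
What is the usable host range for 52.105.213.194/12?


Network: 52.96.0.0
Broadcast: 52.111.255.255
First usable = network + 1
Last usable = broadcast - 1
Range: 52.96.0.1 to 52.111.255.254


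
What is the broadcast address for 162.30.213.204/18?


Network: 162.30.192.0/18
Host bits = 14
Set all host bits to 1:
Broadcast: 162.30.255.255


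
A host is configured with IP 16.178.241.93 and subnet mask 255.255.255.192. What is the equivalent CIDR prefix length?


Binary: 11111111.11111111.11111111.11000000
Count leading 1s
Prefix: /26


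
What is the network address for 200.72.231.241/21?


IP:   11001000.01001000.11100111.11110001
Mask: 11111111.11111111.11111000.00000000
AND operation:
Net:  11001000.01001000.11100000.00000000
Network: 200.72.224.0/21


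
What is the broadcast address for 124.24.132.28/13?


Network: 124.24.0.0/13
Host bits = 19
Set all host bits to 1:
Broadcast: 124.31.255.255


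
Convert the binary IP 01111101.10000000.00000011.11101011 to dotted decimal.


01111101 = 125
10000000 = 128
00000011 = 3
11101011 = 235
IP: 125.128.3.235


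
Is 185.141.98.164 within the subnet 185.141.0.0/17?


Subnet network: 185.141.0.0
Test IP AND mask: 185.141.0.0
Yes, 185.141.98.164 is in 185.141.0.0/17


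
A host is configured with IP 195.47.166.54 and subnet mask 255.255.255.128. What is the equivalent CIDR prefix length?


Binary: 11111111.11111111.11111111.10000000
Count leading 1s
Prefix: /25


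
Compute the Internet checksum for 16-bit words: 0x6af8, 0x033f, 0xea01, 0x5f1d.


Sum all words (with carry folding):
+ 0x6af8 = 0x6af8
+ 0x033f = 0x6e37
+ 0xea01 = 0x5839
+ 0x5f1d = 0xb756
One's complement: ~0xb756
Checksum = 0x48a9


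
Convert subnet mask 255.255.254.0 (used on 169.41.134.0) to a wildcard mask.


Subnet mask: 255.255.254.0
Wildcard = 255.255.255.255 - subnet mask
255 - 255 = 0
255 - 255 = 0
255 - 254 = 1
255 - 0 = 255
Wildcard: 0.0.1.255


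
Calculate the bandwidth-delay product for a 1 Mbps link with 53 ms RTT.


BDP = bandwidth * RTT
= 1 Mbps * 53 ms
= 1 * 1e6 * 53 / 1000 bits
= 53000 bits
= 6625 bytes
= 6.4697 KB
BDP = 53000 bits (6625 bytes)


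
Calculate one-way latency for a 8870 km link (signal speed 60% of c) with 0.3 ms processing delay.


Speed = 0.6 * 3e5 km/s = 180000 km/s
Propagation delay = 8870 / 180000 = 0.0493 s = 49.2778 ms
Processing delay = 0.3 ms
Total one-way latency = 49.5778 ms


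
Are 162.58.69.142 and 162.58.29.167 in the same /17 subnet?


Mask: 255.255.128.0
162.58.69.142 AND mask = 162.58.0.0
162.58.29.167 AND mask = 162.58.0.0
Yes, same subnet (162.58.0.0)


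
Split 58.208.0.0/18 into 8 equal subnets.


New prefix = 18 + 3 = 21
Each subnet has 2048 addresses
  58.208.0.0/21
  58.208.8.0/21
  58.208.16.0/21
  58.208.24.0/21
  58.208.32.0/21
  58.208.40.0/21
  58.208.48.0/21
  58.208.56.0/21
Subnets: 58.208.0.0/21, 58.208.8.0/21, 58.208.16.0/21, 58.208.24.0/21, 58.208.32.0/21, 58.208.40.0/21, 58.208.48.0/21, 58.208.56.0/21


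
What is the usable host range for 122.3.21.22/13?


Network: 122.0.0.0
Broadcast: 122.7.255.255
First usable = network + 1
Last usable = broadcast - 1
Range: 122.0.0.1 to 122.7.255.254


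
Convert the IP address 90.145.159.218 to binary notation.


90 = 01011010
145 = 10010001
159 = 10011111
218 = 11011010
Binary: 01011010.10010001.10011111.11011010


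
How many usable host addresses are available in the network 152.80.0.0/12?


Host bits = 32 - 12 = 20
Total addresses = 2^20 = 1048576
Usable = total - 2 (network and broadcast)
Usable hosts: 1048574


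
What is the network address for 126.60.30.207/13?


IP:   01111110.00111100.00011110.11001111
Mask: 11111111.11111000.00000000.00000000
AND operation:
Net:  01111110.00111000.00000000.00000000
Network: 126.56.0.0/13


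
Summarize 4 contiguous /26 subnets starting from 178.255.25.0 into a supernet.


Original prefix: /26
Number of subnets: 4 = 2^2
New prefix = 26 - 2 = 24
Supernet: 178.255.25.0/24


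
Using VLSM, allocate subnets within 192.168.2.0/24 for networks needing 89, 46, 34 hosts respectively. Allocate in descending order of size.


89 hosts -> /25 (126 usable): 192.168.2.0/25
46 hosts -> /26 (62 usable): 192.168.2.128/26
34 hosts -> /26 (62 usable): 192.168.2.192/26
Allocation: 192.168.2.0/25 (89 hosts, 126 usable); 192.168.2.128/26 (46 hosts, 62 usable); 192.168.2.192/26 (34 hosts, 62 usable)


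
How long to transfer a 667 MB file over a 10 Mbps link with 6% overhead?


Effective throughput = 10 * (1 - 6/100) = 9.4 Mbps
File size in Mb = 667 * 8 = 5336 Mb
Time = 5336 / 9.4
Time = 567.6596 seconds


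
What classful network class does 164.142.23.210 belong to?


First octet: 164
Binary: 10100100
10xxxxxx -> Class B (128-191)
Class B, default mask 255.255.0.0 (/16)


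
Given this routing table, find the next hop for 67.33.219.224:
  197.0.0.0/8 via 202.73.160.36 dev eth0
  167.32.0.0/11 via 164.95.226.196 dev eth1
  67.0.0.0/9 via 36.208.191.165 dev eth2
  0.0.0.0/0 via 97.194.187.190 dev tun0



Longest prefix match for 67.33.219.224:
  /8 197.0.0.0: no
  /11 167.32.0.0: no
  /9 67.0.0.0: MATCH
  /0 0.0.0.0: MATCH
Selected: next-hop 36.208.191.165 via eth2 (matched /9)


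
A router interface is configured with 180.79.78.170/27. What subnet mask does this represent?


/27 means 27 network bits, 5 host bits
Binary: 11111111111111111111111111100000
Mask: 255.255.255.224


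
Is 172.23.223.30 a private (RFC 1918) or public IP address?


RFC 1918 private ranges:
  10.0.0.0/8 (10.0.0.0 - 10.255.255.255)
  172.16.0.0/12 (172.16.0.0 - 172.31.255.255)
  192.168.0.0/16 (192.168.0.0 - 192.168.255.255)
Private (in 172.16.0.0/12)


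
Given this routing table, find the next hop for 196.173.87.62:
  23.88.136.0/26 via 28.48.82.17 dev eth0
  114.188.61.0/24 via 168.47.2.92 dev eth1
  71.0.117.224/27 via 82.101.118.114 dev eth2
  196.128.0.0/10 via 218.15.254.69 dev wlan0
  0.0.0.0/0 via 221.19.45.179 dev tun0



Longest prefix match for 196.173.87.62:
  /26 23.88.136.0: no
  /24 114.188.61.0: no
  /27 71.0.117.224: no
  /10 196.128.0.0: MATCH
  /0 0.0.0.0: MATCH
Selected: next-hop 218.15.254.69 via wlan0 (matched /10)


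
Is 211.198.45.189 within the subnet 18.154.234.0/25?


Subnet network: 18.154.234.0
Test IP AND mask: 211.198.45.128
No, 211.198.45.189 is not in 18.154.234.0/25


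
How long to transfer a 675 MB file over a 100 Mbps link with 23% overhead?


Effective throughput = 100 * (1 - 23/100) = 77 Mbps
File size in Mb = 675 * 8 = 5400 Mb
Time = 5400 / 77
Time = 70.1299 seconds


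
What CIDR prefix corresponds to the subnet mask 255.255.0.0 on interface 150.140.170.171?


Binary: 11111111.11111111.00000000.00000000
Count leading 1s
Prefix: /16


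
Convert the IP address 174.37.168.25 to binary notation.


174 = 10101110
37 = 00100101
168 = 10101000
25 = 00011001
Binary: 10101110.00100101.10101000.00011001


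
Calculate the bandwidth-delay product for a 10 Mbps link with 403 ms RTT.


BDP = bandwidth * RTT
= 10 Mbps * 403 ms
= 10 * 1e6 * 403 / 1000 bits
= 4030000 bits
= 503750 bytes
= 491.9434 KB
BDP = 4030000 bits (503750 bytes)


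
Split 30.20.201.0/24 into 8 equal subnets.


New prefix = 24 + 3 = 27
Each subnet has 32 addresses
  30.20.201.0/27
  30.20.201.32/27
  30.20.201.64/27
  30.20.201.96/27
  30.20.201.128/27
  30.20.201.160/27
  30.20.201.192/27
  30.20.201.224/27
Subnets: 30.20.201.0/27, 30.20.201.32/27, 30.20.201.64/27, 30.20.201.96/27, 30.20.201.128/27, 30.20.201.160/27, 30.20.201.192/27, 30.20.201.224/27


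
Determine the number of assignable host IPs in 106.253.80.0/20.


Host bits = 32 - 20 = 12
Total addresses = 2^12 = 4096
Usable = total - 2 (network and broadcast)
Usable hosts: 4094


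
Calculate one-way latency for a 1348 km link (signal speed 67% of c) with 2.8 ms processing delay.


Speed = 0.67 * 3e5 km/s = 201000 km/s
Propagation delay = 1348 / 201000 = 0.0067 s = 6.7065 ms
Processing delay = 2.8 ms
Total one-way latency = 9.5065 ms


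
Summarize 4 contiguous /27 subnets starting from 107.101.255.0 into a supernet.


Original prefix: /27
Number of subnets: 4 = 2^2
New prefix = 27 - 2 = 25
Supernet: 107.101.255.0/25


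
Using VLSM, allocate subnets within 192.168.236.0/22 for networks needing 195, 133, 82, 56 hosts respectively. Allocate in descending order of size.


195 hosts -> /24 (254 usable): 192.168.236.0/24
133 hosts -> /24 (254 usable): 192.168.237.0/24
82 hosts -> /25 (126 usable): 192.168.238.0/25
56 hosts -> /26 (62 usable): 192.168.238.128/26
Allocation: 192.168.236.0/24 (195 hosts, 254 usable); 192.168.237.0/24 (133 hosts, 254 usable); 192.168.238.0/25 (82 hosts, 126 usable); 192.168.238.128/26 (56 hosts, 62 usable)


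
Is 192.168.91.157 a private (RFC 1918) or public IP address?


RFC 1918 private ranges:
  10.0.0.0/8 (10.0.0.0 - 10.255.255.255)
  172.16.0.0/12 (172.16.0.0 - 172.31.255.255)
  192.168.0.0/16 (192.168.0.0 - 192.168.255.255)
Private (in 192.168.0.0/16)


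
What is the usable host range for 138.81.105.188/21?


Network: 138.81.104.0
Broadcast: 138.81.111.255
First usable = network + 1
Last usable = broadcast - 1
Range: 138.81.104.1 to 138.81.111.254


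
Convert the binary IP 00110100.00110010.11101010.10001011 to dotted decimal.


00110100 = 52
00110010 = 50
11101010 = 234
10001011 = 139
IP: 52.50.234.139


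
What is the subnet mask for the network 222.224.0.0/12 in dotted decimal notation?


/12 means 12 network bits, 20 host bits
Binary: 11111111111100000000000000000000
Mask: 255.240.0.0


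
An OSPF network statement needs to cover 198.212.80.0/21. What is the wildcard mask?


Subnet mask: 255.255.248.0
Wildcard = 255.255.255.255 - subnet mask
255 - 255 = 0
255 - 255 = 0
255 - 248 = 7
255 - 0 = 255
Wildcard: 0.0.7.255


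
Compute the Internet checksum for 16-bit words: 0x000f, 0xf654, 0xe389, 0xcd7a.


Sum all words (with carry folding):
+ 0x000f = 0x000f
+ 0xf654 = 0xf663
+ 0xe389 = 0xd9ed
+ 0xcd7a = 0xa768
One's complement: ~0xa768
Checksum = 0x5897


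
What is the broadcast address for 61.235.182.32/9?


Network: 61.128.0.0/9
Host bits = 23
Set all host bits to 1:
Broadcast: 61.255.255.255


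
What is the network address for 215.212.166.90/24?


IP:   11010111.11010100.10100110.01011010
Mask: 11111111.11111111.11111111.00000000
AND operation:
Net:  11010111.11010100.10100110.00000000
Network: 215.212.166.0/24


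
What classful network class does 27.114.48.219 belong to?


First octet: 27
Binary: 00011011
0xxxxxxx -> Class A (1-126)
Class A, default mask 255.0.0.0 (/8)


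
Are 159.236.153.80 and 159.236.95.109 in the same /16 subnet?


Mask: 255.255.0.0
159.236.153.80 AND mask = 159.236.0.0
159.236.95.109 AND mask = 159.236.0.0
Yes, same subnet (159.236.0.0)


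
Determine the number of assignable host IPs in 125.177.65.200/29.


Host bits = 32 - 29 = 3
Total addresses = 2^3 = 8
Usable = total - 2 (network and broadcast)
Usable hosts: 6


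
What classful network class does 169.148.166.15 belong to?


First octet: 169
Binary: 10101001
10xxxxxx -> Class B (128-191)
Class B, default mask 255.255.0.0 (/16)


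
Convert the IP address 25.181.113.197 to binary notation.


25 = 00011001
181 = 10110101
113 = 01110001
197 = 11000101
Binary: 00011001.10110101.01110001.11000101


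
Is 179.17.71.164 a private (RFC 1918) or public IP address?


RFC 1918 private ranges:
  10.0.0.0/8 (10.0.0.0 - 10.255.255.255)
  172.16.0.0/12 (172.16.0.0 - 172.31.255.255)
  192.168.0.0/16 (192.168.0.0 - 192.168.255.255)
Public (not in any RFC 1918 range)


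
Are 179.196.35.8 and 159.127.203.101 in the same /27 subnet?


Mask: 255.255.255.224
179.196.35.8 AND mask = 179.196.35.0
159.127.203.101 AND mask = 159.127.203.96
No, different subnets (179.196.35.0 vs 159.127.203.96)


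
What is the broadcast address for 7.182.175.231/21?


Network: 7.182.168.0/21
Host bits = 11
Set all host bits to 1:
Broadcast: 7.182.175.255


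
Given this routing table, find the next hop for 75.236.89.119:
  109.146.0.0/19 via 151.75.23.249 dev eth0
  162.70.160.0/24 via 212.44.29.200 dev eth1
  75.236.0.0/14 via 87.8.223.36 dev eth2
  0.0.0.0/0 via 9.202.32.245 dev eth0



Longest prefix match for 75.236.89.119:
  /19 109.146.0.0: no
  /24 162.70.160.0: no
  /14 75.236.0.0: MATCH
  /0 0.0.0.0: MATCH
Selected: next-hop 87.8.223.36 via eth2 (matched /14)


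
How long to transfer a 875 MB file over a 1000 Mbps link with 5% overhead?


Effective throughput = 1000 * (1 - 5/100) = 950 Mbps
File size in Mb = 875 * 8 = 7000 Mb
Time = 7000 / 950
Time = 7.3684 seconds


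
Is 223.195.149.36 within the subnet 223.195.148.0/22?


Subnet network: 223.195.148.0
Test IP AND mask: 223.195.148.0
Yes, 223.195.149.36 is in 223.195.148.0/22


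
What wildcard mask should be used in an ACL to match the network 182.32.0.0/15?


Subnet mask: 255.254.0.0
Wildcard = 255.255.255.255 - subnet mask
255 - 255 = 0
255 - 254 = 1
255 - 0 = 255
255 - 0 = 255
Wildcard: 0.1.255.255


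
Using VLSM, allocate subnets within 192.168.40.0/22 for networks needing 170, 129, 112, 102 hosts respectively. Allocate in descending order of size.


170 hosts -> /24 (254 usable): 192.168.40.0/24
129 hosts -> /24 (254 usable): 192.168.41.0/24
112 hosts -> /25 (126 usable): 192.168.42.0/25
102 hosts -> /25 (126 usable): 192.168.42.128/25
Allocation: 192.168.40.0/24 (170 hosts, 254 usable); 192.168.41.0/24 (129 hosts, 254 usable); 192.168.42.0/25 (112 hosts, 126 usable); 192.168.42.128/25 (102 hosts, 126 usable)


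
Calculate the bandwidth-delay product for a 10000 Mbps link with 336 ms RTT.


BDP = bandwidth * RTT
= 10000 Mbps * 336 ms
= 10000 * 1e6 * 336 / 1000 bits
= 3360000000 bits
= 420000000 bytes
= 410156.25 KB
BDP = 3360000000 bits (420000000 bytes)


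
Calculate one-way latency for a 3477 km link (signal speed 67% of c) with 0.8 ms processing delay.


Speed = 0.67 * 3e5 km/s = 201000 km/s
Propagation delay = 3477 / 201000 = 0.0173 s = 17.2985 ms
Processing delay = 0.8 ms
Total one-way latency = 18.0985 ms


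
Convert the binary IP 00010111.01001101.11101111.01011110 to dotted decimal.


00010111 = 23
01001101 = 77
11101111 = 239
01011110 = 94
IP: 23.77.239.94


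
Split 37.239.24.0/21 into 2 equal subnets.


New prefix = 21 + 1 = 22
Each subnet has 1024 addresses
  37.239.24.0/22
  37.239.28.0/22
Subnets: 37.239.24.0/22, 37.239.28.0/22


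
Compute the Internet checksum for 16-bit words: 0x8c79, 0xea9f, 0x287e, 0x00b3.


Sum all words (with carry folding):
+ 0x8c79 = 0x8c79
+ 0xea9f = 0x7719
+ 0x287e = 0x9f97
+ 0x00b3 = 0xa04a
One's complement: ~0xa04a
Checksum = 0x5fb5


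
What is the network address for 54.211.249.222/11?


IP:   00110110.11010011.11111001.11011110
Mask: 11111111.11100000.00000000.00000000
AND operation:
Net:  00110110.11000000.00000000.00000000
Network: 54.192.0.0/11


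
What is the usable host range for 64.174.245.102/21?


Network: 64.174.240.0
Broadcast: 64.174.247.255
First usable = network + 1
Last usable = broadcast - 1
Range: 64.174.240.1 to 64.174.247.254


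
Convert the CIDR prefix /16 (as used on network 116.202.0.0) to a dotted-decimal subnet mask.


/16 means 16 network bits, 16 host bits
Binary: 11111111111111110000000000000000
Mask: 255.255.0.0


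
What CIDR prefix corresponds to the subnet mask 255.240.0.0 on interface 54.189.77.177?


Binary: 11111111.11110000.00000000.00000000
Count leading 1s
Prefix: /12


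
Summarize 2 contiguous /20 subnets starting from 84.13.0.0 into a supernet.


Original prefix: /20
Number of subnets: 2 = 2^1
New prefix = 20 - 1 = 19
Supernet: 84.13.0.0/19


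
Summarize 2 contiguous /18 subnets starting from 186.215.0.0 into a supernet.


Original prefix: /18
Number of subnets: 2 = 2^1
New prefix = 18 - 1 = 17
Supernet: 186.215.0.0/17


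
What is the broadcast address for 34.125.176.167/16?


Network: 34.125.0.0/16
Host bits = 16
Set all host bits to 1:
Broadcast: 34.125.255.255


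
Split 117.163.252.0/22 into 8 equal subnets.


New prefix = 22 + 3 = 25
Each subnet has 128 addresses
  117.163.252.0/25
  117.163.252.128/25
  117.163.253.0/25
  117.163.253.128/25
  117.163.254.0/25
  117.163.254.128/25
  117.163.255.0/25
  117.163.255.128/25
Subnets: 117.163.252.0/25, 117.163.252.128/25, 117.163.253.0/25, 117.163.253.128/25, 117.163.254.0/25, 117.163.254.128/25, 117.163.255.0/25, 117.163.255.128/25


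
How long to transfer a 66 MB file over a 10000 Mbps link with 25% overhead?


Effective throughput = 10000 * (1 - 25/100) = 7500 Mbps
File size in Mb = 66 * 8 = 528 Mb
Time = 528 / 7500
Time = 0.0704 seconds


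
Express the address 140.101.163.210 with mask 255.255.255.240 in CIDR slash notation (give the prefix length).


Binary: 11111111.11111111.11111111.11110000
Count leading 1s
Prefix: /28


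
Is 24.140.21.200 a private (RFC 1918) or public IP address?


RFC 1918 private ranges:
  10.0.0.0/8 (10.0.0.0 - 10.255.255.255)
  172.16.0.0/12 (172.16.0.0 - 172.31.255.255)
  192.168.0.0/16 (192.168.0.0 - 192.168.255.255)
Public (not in any RFC 1918 range)


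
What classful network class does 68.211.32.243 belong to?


First octet: 68
Binary: 01000100
0xxxxxxx -> Class A (1-126)
Class A, default mask 255.0.0.0 (/8)


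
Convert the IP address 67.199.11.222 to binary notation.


67 = 01000011
199 = 11000111
11 = 00001011
222 = 11011110
Binary: 01000011.11000111.00001011.11011110


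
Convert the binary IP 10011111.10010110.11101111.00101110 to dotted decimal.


10011111 = 159
10010110 = 150
11101111 = 239
00101110 = 46
IP: 159.150.239.46


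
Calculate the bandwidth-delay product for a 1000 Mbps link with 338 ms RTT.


BDP = bandwidth * RTT
= 1000 Mbps * 338 ms
= 1000 * 1e6 * 338 / 1000 bits
= 338000000 bits
= 42250000 bytes
= 41259.7656 KB
BDP = 338000000 bits (42250000 bytes)


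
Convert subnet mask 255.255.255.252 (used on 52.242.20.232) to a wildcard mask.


Subnet mask: 255.255.255.252
Wildcard = 255.255.255.255 - subnet mask
255 - 255 = 0
255 - 255 = 0
255 - 255 = 0
255 - 252 = 3
Wildcard: 0.0.0.3


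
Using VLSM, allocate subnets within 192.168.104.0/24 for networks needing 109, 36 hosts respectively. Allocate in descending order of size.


109 hosts -> /25 (126 usable): 192.168.104.0/25
36 hosts -> /26 (62 usable): 192.168.104.128/26
Allocation: 192.168.104.0/25 (109 hosts, 126 usable); 192.168.104.128/26 (36 hosts, 62 usable)


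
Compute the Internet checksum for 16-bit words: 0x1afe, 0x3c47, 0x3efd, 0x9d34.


Sum all words (with carry folding):
+ 0x1afe = 0x1afe
+ 0x3c47 = 0x5745
+ 0x3efd = 0x9642
+ 0x9d34 = 0x3377
One's complement: ~0x3377
Checksum = 0xcc88


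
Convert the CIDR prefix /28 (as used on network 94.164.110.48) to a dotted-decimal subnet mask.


/28 means 28 network bits, 4 host bits
Binary: 11111111111111111111111111110000
Mask: 255.255.255.240


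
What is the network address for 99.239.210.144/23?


IP:   01100011.11101111.11010010.10010000
Mask: 11111111.11111111.11111110.00000000
AND operation:
Net:  01100011.11101111.11010010.00000000
Network: 99.239.210.0/23


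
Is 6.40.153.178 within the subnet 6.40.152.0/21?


Subnet network: 6.40.152.0
Test IP AND mask: 6.40.152.0
Yes, 6.40.153.178 is in 6.40.152.0/21


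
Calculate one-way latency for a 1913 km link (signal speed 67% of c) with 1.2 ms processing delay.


Speed = 0.67 * 3e5 km/s = 201000 km/s
Propagation delay = 1913 / 201000 = 0.0095 s = 9.5174 ms
Processing delay = 1.2 ms
Total one-way latency = 10.7174 ms


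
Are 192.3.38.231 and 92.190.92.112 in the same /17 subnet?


Mask: 255.255.128.0
192.3.38.231 AND mask = 192.3.0.0
92.190.92.112 AND mask = 92.190.0.0
No, different subnets (192.3.0.0 vs 92.190.0.0)


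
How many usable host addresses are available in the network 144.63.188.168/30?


Host bits = 32 - 30 = 2
Total addresses = 2^2 = 4
Usable = total - 2 (network and broadcast)
Usable hosts: 2


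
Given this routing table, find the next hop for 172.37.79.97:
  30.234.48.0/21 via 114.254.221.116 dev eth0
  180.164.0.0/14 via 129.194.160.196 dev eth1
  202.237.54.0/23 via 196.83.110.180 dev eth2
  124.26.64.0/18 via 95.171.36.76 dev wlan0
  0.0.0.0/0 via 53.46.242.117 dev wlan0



Longest prefix match for 172.37.79.97:
  /21 30.234.48.0: no
  /14 180.164.0.0: no
  /23 202.237.54.0: no
  /18 124.26.64.0: no
  /0 0.0.0.0: MATCH
Selected: next-hop 53.46.242.117 via wlan0 (matched /0)


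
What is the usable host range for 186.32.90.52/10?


Network: 186.0.0.0
Broadcast: 186.63.255.255
First usable = network + 1
Last usable = broadcast - 1
Range: 186.0.0.1 to 186.63.255.254


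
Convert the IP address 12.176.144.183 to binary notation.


12 = 00001100
176 = 10110000
144 = 10010000
183 = 10110111
Binary: 00001100.10110000.10010000.10110111


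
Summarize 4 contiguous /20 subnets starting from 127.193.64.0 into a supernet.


Original prefix: /20
Number of subnets: 4 = 2^2
New prefix = 20 - 2 = 18
Supernet: 127.193.64.0/18


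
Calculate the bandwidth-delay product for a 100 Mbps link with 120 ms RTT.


BDP = bandwidth * RTT
= 100 Mbps * 120 ms
= 100 * 1e6 * 120 / 1000 bits
= 12000000 bits
= 1500000 bytes
= 1464.8438 KB
BDP = 12000000 bits (1500000 bytes)


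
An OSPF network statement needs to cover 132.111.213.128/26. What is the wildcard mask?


Subnet mask: 255.255.255.192
Wildcard = 255.255.255.255 - subnet mask
255 - 255 = 0
255 - 255 = 0
255 - 255 = 0
255 - 192 = 63
Wildcard: 0.0.0.63


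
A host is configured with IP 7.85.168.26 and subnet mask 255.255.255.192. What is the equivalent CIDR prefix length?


Binary: 11111111.11111111.11111111.11000000
Count leading 1s
Prefix: /26


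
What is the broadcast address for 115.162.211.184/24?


Network: 115.162.211.0/24
Host bits = 8
Set all host bits to 1:
Broadcast: 115.162.211.255


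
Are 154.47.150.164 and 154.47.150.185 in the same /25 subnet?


Mask: 255.255.255.128
154.47.150.164 AND mask = 154.47.150.128
154.47.150.185 AND mask = 154.47.150.128
Yes, same subnet (154.47.150.128)


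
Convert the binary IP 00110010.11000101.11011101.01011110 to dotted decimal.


00110010 = 50
11000101 = 197
11011101 = 221
01011110 = 94
IP: 50.197.221.94


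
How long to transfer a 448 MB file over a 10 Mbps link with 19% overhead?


Effective throughput = 10 * (1 - 19/100) = 8.1 Mbps
File size in Mb = 448 * 8 = 3584 Mb
Time = 3584 / 8.1
Time = 442.4691 seconds


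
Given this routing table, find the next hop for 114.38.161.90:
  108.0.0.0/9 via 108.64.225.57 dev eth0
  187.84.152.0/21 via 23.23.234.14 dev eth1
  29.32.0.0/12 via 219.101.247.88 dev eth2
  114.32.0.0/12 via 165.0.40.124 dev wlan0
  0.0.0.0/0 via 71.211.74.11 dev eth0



Longest prefix match for 114.38.161.90:
  /9 108.0.0.0: no
  /21 187.84.152.0: no
  /12 29.32.0.0: no
  /12 114.32.0.0: MATCH
  /0 0.0.0.0: MATCH
Selected: next-hop 165.0.40.124 via wlan0 (matched /12)


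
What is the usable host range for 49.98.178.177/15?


Network: 49.98.0.0
Broadcast: 49.99.255.255
First usable = network + 1
Last usable = broadcast - 1
Range: 49.98.0.1 to 49.99.255.254


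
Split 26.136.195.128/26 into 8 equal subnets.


New prefix = 26 + 3 = 29
Each subnet has 8 addresses
  26.136.195.128/29
  26.136.195.136/29
  26.136.195.144/29
  26.136.195.152/29
  26.136.195.160/29
  26.136.195.168/29
  26.136.195.176/29
  26.136.195.184/29
Subnets: 26.136.195.128/29, 26.136.195.136/29, 26.136.195.144/29, 26.136.195.152/29, 26.136.195.160/29, 26.136.195.168/29, 26.136.195.176/29, 26.136.195.184/29


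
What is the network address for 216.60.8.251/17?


IP:   11011000.00111100.00001000.11111011
Mask: 11111111.11111111.10000000.00000000
AND operation:
Net:  11011000.00111100.00000000.00000000
Network: 216.60.0.0/17


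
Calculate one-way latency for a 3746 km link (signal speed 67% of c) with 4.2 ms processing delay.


Speed = 0.67 * 3e5 km/s = 201000 km/s
Propagation delay = 3746 / 201000 = 0.0186 s = 18.6368 ms
Processing delay = 4.2 ms
Total one-way latency = 22.8368 ms


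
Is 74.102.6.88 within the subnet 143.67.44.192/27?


Subnet network: 143.67.44.192
Test IP AND mask: 74.102.6.64
No, 74.102.6.88 is not in 143.67.44.192/27


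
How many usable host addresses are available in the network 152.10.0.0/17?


Host bits = 32 - 17 = 15
Total addresses = 2^15 = 32768
Usable = total - 2 (network and broadcast)
Usable hosts: 32766


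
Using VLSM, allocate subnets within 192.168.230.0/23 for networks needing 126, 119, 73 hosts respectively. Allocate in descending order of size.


126 hosts -> /25 (126 usable): 192.168.230.0/25
119 hosts -> /25 (126 usable): 192.168.230.128/25
73 hosts -> /25 (126 usable): 192.168.231.0/25
Allocation: 192.168.230.0/25 (126 hosts, 126 usable); 192.168.230.128/25 (119 hosts, 126 usable); 192.168.231.0/25 (73 hosts, 126 usable)


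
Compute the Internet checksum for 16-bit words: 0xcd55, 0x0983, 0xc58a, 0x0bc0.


Sum all words (with carry folding):
+ 0xcd55 = 0xcd55
+ 0x0983 = 0xd6d8
+ 0xc58a = 0x9c63
+ 0x0bc0 = 0xa823
One's complement: ~0xa823
Checksum = 0x57dc


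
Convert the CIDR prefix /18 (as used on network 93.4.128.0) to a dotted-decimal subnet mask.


/18 means 18 network bits, 14 host bits
Binary: 11111111111111111100000000000000
Mask: 255.255.192.0


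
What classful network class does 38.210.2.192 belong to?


First octet: 38
Binary: 00100110
0xxxxxxx -> Class A (1-126)
Class A, default mask 255.0.0.0 (/8)


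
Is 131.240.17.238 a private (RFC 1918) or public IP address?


RFC 1918 private ranges:
  10.0.0.0/8 (10.0.0.0 - 10.255.255.255)
  172.16.0.0/12 (172.16.0.0 - 172.31.255.255)
  192.168.0.0/16 (192.168.0.0 - 192.168.255.255)
Public (not in any RFC 1918 range)


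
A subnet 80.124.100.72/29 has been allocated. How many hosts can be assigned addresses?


Host bits = 32 - 29 = 3
Total addresses = 2^3 = 8
Usable = total - 2 (network and broadcast)
Usable hosts: 6


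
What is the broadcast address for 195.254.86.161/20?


Network: 195.254.80.0/20
Host bits = 12
Set all host bits to 1:
Broadcast: 195.254.95.255


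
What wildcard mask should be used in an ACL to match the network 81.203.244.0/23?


Subnet mask: 255.255.254.0
Wildcard = 255.255.255.255 - subnet mask
255 - 255 = 0
255 - 255 = 0
255 - 254 = 1
255 - 0 = 255
Wildcard: 0.0.1.255


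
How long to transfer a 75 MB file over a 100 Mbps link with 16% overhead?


Effective throughput = 100 * (1 - 16/100) = 84 Mbps
File size in Mb = 75 * 8 = 600 Mb
Time = 600 / 84
Time = 7.1429 seconds


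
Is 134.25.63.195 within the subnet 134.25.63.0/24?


Subnet network: 134.25.63.0
Test IP AND mask: 134.25.63.0
Yes, 134.25.63.195 is in 134.25.63.0/24


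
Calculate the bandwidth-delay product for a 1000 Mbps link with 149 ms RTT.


BDP = bandwidth * RTT
= 1000 Mbps * 149 ms
= 1000 * 1e6 * 149 / 1000 bits
= 149000000 bits
= 18625000 bytes
= 18188.4766 KB
BDP = 149000000 bits (18625000 bytes)


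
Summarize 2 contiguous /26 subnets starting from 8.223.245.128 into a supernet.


Original prefix: /26
Number of subnets: 2 = 2^1
New prefix = 26 - 1 = 25
Supernet: 8.223.245.128/25


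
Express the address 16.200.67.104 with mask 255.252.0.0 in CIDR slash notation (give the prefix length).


Binary: 11111111.11111100.00000000.00000000
Count leading 1s
Prefix: /14


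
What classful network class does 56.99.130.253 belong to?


First octet: 56
Binary: 00111000
0xxxxxxx -> Class A (1-126)
Class A, default mask 255.0.0.0 (/8)


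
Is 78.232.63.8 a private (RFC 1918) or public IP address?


RFC 1918 private ranges:
  10.0.0.0/8 (10.0.0.0 - 10.255.255.255)
  172.16.0.0/12 (172.16.0.0 - 172.31.255.255)
  192.168.0.0/16 (192.168.0.0 - 192.168.255.255)
Public (not in any RFC 1918 range)


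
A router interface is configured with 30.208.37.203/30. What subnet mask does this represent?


/30 means 30 network bits, 2 host bits
Binary: 11111111111111111111111111111100
Mask: 255.255.255.252


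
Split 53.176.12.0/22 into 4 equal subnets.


New prefix = 22 + 2 = 24
Each subnet has 256 addresses
  53.176.12.0/24
  53.176.13.0/24
  53.176.14.0/24
  53.176.15.0/24
Subnets: 53.176.12.0/24, 53.176.13.0/24, 53.176.14.0/24, 53.176.15.0/24


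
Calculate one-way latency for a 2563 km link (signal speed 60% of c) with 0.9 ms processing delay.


Speed = 0.6 * 3e5 km/s = 180000 km/s
Propagation delay = 2563 / 180000 = 0.0142 s = 14.2389 ms
Processing delay = 0.9 ms
Total one-way latency = 15.1389 ms


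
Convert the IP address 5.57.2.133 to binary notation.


5 = 00000101
57 = 00111001
2 = 00000010
133 = 10000101
Binary: 00000101.00111001.00000010.10000101


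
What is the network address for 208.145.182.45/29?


IP:   11010000.10010001.10110110.00101101
Mask: 11111111.11111111.11111111.11111000
AND operation:
Net:  11010000.10010001.10110110.00101000
Network: 208.145.182.40/29


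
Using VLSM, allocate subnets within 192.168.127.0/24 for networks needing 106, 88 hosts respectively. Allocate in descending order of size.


106 hosts -> /25 (126 usable): 192.168.127.0/25
88 hosts -> /25 (126 usable): 192.168.127.128/25
Allocation: 192.168.127.0/25 (106 hosts, 126 usable); 192.168.127.128/25 (88 hosts, 126 usable)


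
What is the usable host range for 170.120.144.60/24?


Network: 170.120.144.0
Broadcast: 170.120.144.255
First usable = network + 1
Last usable = broadcast - 1
Range: 170.120.144.1 to 170.120.144.254


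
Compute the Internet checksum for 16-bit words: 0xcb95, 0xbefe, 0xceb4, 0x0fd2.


Sum all words (with carry folding):
+ 0xcb95 = 0xcb95
+ 0xbefe = 0x8a94
+ 0xceb4 = 0x5949
+ 0x0fd2 = 0x691b
One's complement: ~0x691b
Checksum = 0x96e4


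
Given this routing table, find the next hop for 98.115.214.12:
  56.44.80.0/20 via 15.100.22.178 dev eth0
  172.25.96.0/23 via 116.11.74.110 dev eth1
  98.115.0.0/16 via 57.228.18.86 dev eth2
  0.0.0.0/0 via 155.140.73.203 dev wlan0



Longest prefix match for 98.115.214.12:
  /20 56.44.80.0: no
  /23 172.25.96.0: no
  /16 98.115.0.0: MATCH
  /0 0.0.0.0: MATCH
Selected: next-hop 57.228.18.86 via eth2 (matched /16)


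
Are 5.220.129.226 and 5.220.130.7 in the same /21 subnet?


Mask: 255.255.248.0
5.220.129.226 AND mask = 5.220.128.0
5.220.130.7 AND mask = 5.220.128.0
Yes, same subnet (5.220.128.0)


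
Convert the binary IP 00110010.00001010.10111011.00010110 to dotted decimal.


00110010 = 50
00001010 = 10
10111011 = 187
00010110 = 22
IP: 50.10.187.22


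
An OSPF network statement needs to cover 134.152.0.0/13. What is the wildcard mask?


Subnet mask: 255.248.0.0
Wildcard = 255.255.255.255 - subnet mask
255 - 255 = 0
255 - 248 = 7
255 - 0 = 255
255 - 0 = 255
Wildcard: 0.7.255.255


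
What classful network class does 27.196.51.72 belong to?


First octet: 27
Binary: 00011011
0xxxxxxx -> Class A (1-126)
Class A, default mask 255.0.0.0 (/8)


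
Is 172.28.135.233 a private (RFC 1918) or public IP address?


RFC 1918 private ranges:
  10.0.0.0/8 (10.0.0.0 - 10.255.255.255)
  172.16.0.0/12 (172.16.0.0 - 172.31.255.255)
  192.168.0.0/16 (192.168.0.0 - 192.168.255.255)
Private (in 172.16.0.0/12)


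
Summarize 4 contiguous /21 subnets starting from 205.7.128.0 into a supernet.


Original prefix: /21
Number of subnets: 4 = 2^2
New prefix = 21 - 2 = 19
Supernet: 205.7.128.0/19


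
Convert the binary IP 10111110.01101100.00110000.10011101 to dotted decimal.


10111110 = 190
01101100 = 108
00110000 = 48
10011101 = 157
IP: 190.108.48.157


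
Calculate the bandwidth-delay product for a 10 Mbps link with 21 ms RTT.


BDP = bandwidth * RTT
= 10 Mbps * 21 ms
= 10 * 1e6 * 21 / 1000 bits
= 210000 bits
= 26250 bytes
= 25.6348 KB
BDP = 210000 bits (26250 bytes)


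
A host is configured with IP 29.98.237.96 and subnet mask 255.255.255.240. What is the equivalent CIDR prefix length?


Binary: 11111111.11111111.11111111.11110000
Count leading 1s
Prefix: /28


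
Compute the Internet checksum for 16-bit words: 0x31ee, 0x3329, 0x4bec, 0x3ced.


Sum all words (with carry folding):
+ 0x31ee = 0x31ee
+ 0x3329 = 0x6517
+ 0x4bec = 0xb103
+ 0x3ced = 0xedf0
One's complement: ~0xedf0
Checksum = 0x120f


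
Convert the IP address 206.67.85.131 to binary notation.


206 = 11001110
67 = 01000011
85 = 01010101
131 = 10000011
Binary: 11001110.01000011.01010101.10000011


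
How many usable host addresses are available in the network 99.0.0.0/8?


Host bits = 32 - 8 = 24
Total addresses = 2^24 = 16777216
Usable = total - 2 (network and broadcast)
Usable hosts: 16777214


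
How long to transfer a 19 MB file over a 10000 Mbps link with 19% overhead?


Effective throughput = 10000 * (1 - 19/100) = 8100.0 Mbps
File size in Mb = 19 * 8 = 152 Mb
Time = 152 / 8100.0
Time = 0.0188 seconds


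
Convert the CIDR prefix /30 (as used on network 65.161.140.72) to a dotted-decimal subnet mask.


/30 means 30 network bits, 2 host bits
Binary: 11111111111111111111111111111100
Mask: 255.255.255.252


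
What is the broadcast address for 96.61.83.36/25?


Network: 96.61.83.0/25
Host bits = 7
Set all host bits to 1:
Broadcast: 96.61.83.127


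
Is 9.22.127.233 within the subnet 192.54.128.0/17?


Subnet network: 192.54.128.0
Test IP AND mask: 9.22.0.0
No, 9.22.127.233 is not in 192.54.128.0/17


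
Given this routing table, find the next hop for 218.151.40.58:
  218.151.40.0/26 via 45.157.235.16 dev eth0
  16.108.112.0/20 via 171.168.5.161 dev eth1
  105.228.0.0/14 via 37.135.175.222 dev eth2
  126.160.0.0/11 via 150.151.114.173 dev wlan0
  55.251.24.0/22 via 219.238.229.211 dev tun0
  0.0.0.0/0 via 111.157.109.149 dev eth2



Longest prefix match for 218.151.40.58:
  /26 218.151.40.0: MATCH
  /20 16.108.112.0: no
  /14 105.228.0.0: no
  /11 126.160.0.0: no
  /22 55.251.24.0: no
  /0 0.0.0.0: MATCH
Selected: next-hop 45.157.235.16 via eth0 (matched /26)


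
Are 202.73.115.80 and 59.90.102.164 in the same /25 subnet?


Mask: 255.255.255.128
202.73.115.80 AND mask = 202.73.115.0
59.90.102.164 AND mask = 59.90.102.128
No, different subnets (202.73.115.0 vs 59.90.102.128)


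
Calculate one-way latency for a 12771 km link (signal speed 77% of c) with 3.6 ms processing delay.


Speed = 0.77 * 3e5 km/s = 231000 km/s
Propagation delay = 12771 / 231000 = 0.0553 s = 55.2857 ms
Processing delay = 3.6 ms
Total one-way latency = 58.8857 ms


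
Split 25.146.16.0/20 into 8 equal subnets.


New prefix = 20 + 3 = 23
Each subnet has 512 addresses
  25.146.16.0/23
  25.146.18.0/23
  25.146.20.0/23
  25.146.22.0/23
  25.146.24.0/23
  25.146.26.0/23
  25.146.28.0/23
  25.146.30.0/23
Subnets: 25.146.16.0/23, 25.146.18.0/23, 25.146.20.0/23, 25.146.22.0/23, 25.146.24.0/23, 25.146.26.0/23, 25.146.28.0/23, 25.146.30.0/23


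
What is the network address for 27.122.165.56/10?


IP:   00011011.01111010.10100101.00111000
Mask: 11111111.11000000.00000000.00000000
AND operation:
Net:  00011011.01000000.00000000.00000000
Network: 27.64.0.0/10


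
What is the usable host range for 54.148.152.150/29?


Network: 54.148.152.144
Broadcast: 54.148.152.151
First usable = network + 1
Last usable = broadcast - 1
Range: 54.148.152.145 to 54.148.152.150


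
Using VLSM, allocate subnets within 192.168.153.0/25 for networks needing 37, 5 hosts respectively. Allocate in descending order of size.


37 hosts -> /26 (62 usable): 192.168.153.0/26
5 hosts -> /29 (6 usable): 192.168.153.64/29
Allocation: 192.168.153.0/26 (37 hosts, 62 usable); 192.168.153.64/29 (5 hosts, 6 usable)
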